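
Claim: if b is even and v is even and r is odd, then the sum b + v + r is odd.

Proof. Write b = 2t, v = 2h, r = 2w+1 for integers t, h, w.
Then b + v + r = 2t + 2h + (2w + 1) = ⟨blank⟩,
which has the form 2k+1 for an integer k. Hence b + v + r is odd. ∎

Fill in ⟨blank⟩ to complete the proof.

2(h + t + w) + 1

2t + 2h + (2w + 1) = 2h + 2t + 2w + 1
= 2(h + t + w) + 1.
Since h + t + w is an integer, the sum is of the form 2k+1 for an integer k.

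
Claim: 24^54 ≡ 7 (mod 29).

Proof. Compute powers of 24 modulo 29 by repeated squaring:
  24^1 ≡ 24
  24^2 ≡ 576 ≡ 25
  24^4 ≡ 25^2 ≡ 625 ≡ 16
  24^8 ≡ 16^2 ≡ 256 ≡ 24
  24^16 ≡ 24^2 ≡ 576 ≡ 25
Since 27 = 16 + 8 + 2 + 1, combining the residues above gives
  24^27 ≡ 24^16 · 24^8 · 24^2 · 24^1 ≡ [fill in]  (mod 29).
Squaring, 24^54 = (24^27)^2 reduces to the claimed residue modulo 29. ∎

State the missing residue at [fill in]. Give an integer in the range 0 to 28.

23

Multiply the listed residues: 25 · 24 · 25 · 24 = 600 → 15000 → 360000.
Reducing modulo 29: 360000 = 12413·29 + 23, so 24^27 ≡ 23.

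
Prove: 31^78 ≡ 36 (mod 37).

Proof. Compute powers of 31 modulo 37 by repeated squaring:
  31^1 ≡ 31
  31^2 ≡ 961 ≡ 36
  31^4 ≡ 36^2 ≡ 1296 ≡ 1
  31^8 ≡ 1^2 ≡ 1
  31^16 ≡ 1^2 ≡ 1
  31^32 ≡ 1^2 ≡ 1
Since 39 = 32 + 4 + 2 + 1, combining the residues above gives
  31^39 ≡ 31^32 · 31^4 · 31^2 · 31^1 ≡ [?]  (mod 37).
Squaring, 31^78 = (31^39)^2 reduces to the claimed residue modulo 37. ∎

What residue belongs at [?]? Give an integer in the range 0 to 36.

6

31^32 · 31^4 · 31^2 · 31^1 ≡ 1 · 1 · 36 · 31 = 1116.
1116 mod 37 = 6, so 31^39 ≡ 6 (mod 37).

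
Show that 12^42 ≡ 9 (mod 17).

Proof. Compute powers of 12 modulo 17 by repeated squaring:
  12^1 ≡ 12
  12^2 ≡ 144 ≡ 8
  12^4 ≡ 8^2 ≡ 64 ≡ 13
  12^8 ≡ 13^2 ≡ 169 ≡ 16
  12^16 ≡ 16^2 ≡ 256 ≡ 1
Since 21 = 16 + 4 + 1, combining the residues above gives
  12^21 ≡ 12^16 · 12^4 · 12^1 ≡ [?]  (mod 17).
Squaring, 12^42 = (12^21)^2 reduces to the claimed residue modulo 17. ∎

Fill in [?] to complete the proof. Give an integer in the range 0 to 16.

Multiply the listed residues: 1 · 13 · 12 = 13 → 156.
Reducing modulo 17: 156 = 9·17 + 3, so 12^21 ≡ 3.

3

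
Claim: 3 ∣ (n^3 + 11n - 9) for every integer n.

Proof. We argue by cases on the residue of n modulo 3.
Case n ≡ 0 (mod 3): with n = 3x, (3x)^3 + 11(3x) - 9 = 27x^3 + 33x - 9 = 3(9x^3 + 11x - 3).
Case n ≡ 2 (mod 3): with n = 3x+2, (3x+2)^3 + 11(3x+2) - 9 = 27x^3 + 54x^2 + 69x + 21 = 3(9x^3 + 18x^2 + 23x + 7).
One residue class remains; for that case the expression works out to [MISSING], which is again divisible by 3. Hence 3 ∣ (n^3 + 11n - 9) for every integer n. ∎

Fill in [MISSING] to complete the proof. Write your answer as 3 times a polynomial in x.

3(9x^3 + 9x^2 + 14x + 1)

Only n ≡ 1 (mod 3) is unaccounted for. Put n = 3x+1:
(3x+1)^3 + 11(3x+1) - 9 expands to 27x^3 + 27x^2 + 42x + 3,
and factoring out 3 leaves 3(9x^3 + 9x^2 + 14x + 1).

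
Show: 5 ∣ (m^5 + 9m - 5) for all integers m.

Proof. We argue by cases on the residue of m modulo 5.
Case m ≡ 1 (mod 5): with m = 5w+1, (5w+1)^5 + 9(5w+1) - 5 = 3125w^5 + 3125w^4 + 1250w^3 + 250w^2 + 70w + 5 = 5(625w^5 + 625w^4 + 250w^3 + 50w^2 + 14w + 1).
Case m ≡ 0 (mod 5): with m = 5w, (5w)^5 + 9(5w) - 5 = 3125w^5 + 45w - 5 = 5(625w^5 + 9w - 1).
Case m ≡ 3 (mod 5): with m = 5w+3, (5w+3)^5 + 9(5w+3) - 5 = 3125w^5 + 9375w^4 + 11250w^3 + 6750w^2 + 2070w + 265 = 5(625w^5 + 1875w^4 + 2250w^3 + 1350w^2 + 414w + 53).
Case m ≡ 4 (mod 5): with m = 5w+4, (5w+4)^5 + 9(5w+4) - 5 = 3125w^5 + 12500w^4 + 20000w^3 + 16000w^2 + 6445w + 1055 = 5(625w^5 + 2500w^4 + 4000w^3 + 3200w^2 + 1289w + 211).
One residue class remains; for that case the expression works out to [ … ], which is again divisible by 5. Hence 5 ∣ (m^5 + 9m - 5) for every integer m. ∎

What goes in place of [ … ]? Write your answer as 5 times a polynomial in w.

Only m ≡ 2 (mod 5) is unaccounted for. Put m = 5w+2:
(5w+2)^5 + 9(5w+2) - 5 expands to 3125w^5 + 6250w^4 + 5000w^3 + 2000w^2 + 445w + 45,
and factoring out 5 leaves 5(625w^5 + 1250w^4 + 1000w^3 + 400w^2 + 89w + 9).

5(625w^5 + 1250w^4 + 1000w^3 + 400w^2 + 89w + 9)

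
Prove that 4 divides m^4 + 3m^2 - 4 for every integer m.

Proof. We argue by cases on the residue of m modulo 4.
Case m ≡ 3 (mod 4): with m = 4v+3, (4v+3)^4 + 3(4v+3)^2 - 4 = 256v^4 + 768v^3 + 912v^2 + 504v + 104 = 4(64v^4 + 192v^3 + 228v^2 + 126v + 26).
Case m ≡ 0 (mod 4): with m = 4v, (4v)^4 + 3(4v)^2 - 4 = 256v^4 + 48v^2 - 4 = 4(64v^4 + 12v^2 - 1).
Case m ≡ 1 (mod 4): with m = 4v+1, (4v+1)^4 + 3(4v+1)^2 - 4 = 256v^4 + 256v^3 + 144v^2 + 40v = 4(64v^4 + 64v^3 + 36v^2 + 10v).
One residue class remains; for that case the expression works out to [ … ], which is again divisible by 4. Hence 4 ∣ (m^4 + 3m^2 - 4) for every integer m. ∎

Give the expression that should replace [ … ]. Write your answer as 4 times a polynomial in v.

4(64v^4 + 128v^3 + 108v^2 + 44v + 6)

The residues treated are {3, 0, 1}, so the missing case is m ≡ 2 (mod 4); write m = 4v+2.
Then (4v+2)^4 + 3(4v+2)^2 - 4 = 256v^4 + 512v^3 + 432v^2 + 176v + 24 = 4(64v^4 + 128v^3 + 108v^2 + 44v + 6).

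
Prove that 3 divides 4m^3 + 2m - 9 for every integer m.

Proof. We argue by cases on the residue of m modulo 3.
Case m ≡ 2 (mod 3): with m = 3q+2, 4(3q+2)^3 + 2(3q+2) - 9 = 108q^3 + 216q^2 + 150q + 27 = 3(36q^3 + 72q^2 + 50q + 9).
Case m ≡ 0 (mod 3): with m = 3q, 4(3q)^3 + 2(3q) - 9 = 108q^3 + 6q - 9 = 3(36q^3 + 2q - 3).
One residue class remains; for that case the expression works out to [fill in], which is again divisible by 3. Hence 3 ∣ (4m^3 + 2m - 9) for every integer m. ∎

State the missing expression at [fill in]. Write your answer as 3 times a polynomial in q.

The residues treated are {2, 0}, so the missing case is m ≡ 1 (mod 3); write m = 3q+1.
Then 4(3q+1)^3 + 2(3q+1) - 9 = 108q^3 + 108q^2 + 42q - 3 = 3(36q^3 + 36q^2 + 14q - 1).

3(36q^3 + 36q^2 + 14q - 1)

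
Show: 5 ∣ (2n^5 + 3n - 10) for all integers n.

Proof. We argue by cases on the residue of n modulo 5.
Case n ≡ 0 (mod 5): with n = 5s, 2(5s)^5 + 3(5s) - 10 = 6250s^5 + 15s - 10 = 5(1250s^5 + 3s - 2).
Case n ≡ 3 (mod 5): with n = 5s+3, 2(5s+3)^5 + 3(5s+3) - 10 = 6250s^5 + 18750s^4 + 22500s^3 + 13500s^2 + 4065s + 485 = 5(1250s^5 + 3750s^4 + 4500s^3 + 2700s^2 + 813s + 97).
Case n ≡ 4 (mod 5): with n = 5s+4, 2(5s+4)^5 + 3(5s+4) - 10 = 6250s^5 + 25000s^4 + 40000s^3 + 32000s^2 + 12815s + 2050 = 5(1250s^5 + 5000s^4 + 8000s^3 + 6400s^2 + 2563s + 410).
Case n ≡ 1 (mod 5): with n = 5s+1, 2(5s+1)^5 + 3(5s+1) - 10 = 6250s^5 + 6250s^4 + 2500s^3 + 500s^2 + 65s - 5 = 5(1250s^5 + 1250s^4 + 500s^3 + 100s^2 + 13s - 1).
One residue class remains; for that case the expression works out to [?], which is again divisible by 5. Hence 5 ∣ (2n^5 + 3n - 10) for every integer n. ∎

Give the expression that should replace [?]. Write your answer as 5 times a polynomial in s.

Only n ≡ 2 (mod 5) is unaccounted for. Put n = 5s+2:
2(5s+2)^5 + 3(5s+2) - 10 expands to 6250s^5 + 12500s^4 + 10000s^3 + 4000s^2 + 815s + 60,
and factoring out 5 leaves 5(1250s^5 + 2500s^4 + 2000s^3 + 800s^2 + 163s + 12).

5(1250s^5 + 2500s^4 + 2000s^3 + 800s^2 + 163s + 12)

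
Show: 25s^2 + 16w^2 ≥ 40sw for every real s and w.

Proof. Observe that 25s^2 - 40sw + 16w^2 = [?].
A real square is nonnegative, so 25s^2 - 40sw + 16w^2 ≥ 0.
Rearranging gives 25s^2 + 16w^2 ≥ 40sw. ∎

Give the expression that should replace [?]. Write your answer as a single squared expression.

(5s - 4w)^2

25s^2 - 40sw + 16w^2 is a perfect-square trinomial: the outer terms are (5s)^2 and (4w)^2, and the cross term is -2·5s·4w.
So 25s^2 - 40sw + 16w^2 = (5s - 4w)^2 ≥ 0.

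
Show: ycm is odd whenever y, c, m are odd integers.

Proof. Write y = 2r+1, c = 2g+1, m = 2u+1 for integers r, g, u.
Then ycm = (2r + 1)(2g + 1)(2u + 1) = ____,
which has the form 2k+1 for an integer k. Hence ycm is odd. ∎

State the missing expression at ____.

Expanding: (2r + 1)(2g + 1)(2u + 1) = 8gru + 4gr + 4gu + 2g + 4ru + 2r + 2u + 1.
Every term except the constant is even, so this is 2(4gru + 2gr + 2gu + g + 2ru + r + u) + 1,
and 4gru + 2gr + 2gu + g + 2ru + r + u ∈ ℤ gives the required form.

2(4gru + 2gr + 2gu + g + 2ru + r + u) + 1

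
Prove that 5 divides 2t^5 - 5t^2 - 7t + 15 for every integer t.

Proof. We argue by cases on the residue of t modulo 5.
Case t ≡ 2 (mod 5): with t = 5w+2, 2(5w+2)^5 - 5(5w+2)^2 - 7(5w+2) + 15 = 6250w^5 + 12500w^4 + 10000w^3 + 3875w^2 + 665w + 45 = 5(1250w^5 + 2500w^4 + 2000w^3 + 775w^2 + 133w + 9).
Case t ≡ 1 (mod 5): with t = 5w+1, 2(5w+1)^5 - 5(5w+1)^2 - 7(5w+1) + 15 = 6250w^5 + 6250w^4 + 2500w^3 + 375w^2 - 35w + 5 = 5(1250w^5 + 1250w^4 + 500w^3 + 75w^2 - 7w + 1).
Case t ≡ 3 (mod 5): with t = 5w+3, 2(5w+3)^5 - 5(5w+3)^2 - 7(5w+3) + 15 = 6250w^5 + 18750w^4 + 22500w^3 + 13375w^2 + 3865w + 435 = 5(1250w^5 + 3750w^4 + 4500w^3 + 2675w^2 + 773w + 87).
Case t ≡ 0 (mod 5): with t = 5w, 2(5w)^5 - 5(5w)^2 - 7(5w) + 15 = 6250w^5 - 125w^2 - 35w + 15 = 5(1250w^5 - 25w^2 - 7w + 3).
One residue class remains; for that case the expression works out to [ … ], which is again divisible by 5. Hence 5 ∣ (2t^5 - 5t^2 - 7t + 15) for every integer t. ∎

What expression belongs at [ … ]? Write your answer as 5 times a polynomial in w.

Only t ≡ 4 (mod 5) is unaccounted for. Put t = 5w+4:
2(5w+4)^5 - 5(5w+4)^2 - 7(5w+4) + 15 expands to 6250w^5 + 25000w^4 + 40000w^3 + 31875w^2 + 12565w + 1955,
and factoring out 5 leaves 5(1250w^5 + 5000w^4 + 8000w^3 + 6375w^2 + 2513w + 391).

5(1250w^5 + 5000w^4 + 8000w^3 + 6375w^2 + 2513w + 391)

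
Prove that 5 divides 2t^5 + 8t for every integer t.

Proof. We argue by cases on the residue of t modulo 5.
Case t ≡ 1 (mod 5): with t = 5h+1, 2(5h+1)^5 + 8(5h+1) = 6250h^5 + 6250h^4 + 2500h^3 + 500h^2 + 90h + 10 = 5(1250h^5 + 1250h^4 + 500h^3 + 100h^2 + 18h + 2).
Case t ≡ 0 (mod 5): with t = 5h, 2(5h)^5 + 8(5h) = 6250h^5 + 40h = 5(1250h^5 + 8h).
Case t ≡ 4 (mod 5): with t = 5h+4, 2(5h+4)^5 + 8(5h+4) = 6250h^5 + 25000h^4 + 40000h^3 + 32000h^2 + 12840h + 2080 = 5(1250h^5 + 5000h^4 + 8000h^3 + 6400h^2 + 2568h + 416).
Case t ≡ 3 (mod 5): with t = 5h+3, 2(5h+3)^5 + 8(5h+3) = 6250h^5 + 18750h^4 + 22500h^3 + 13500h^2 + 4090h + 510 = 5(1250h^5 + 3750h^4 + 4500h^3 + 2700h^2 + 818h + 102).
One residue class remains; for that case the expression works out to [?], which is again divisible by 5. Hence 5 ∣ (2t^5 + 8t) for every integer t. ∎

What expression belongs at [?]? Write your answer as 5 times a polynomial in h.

The residues treated are {1, 0, 4, 3}, so the missing case is t ≡ 2 (mod 5); write t = 5h+2.
Then 2(5h+2)^5 + 8(5h+2) = 6250h^5 + 12500h^4 + 10000h^3 + 4000h^2 + 840h + 80 = 5(1250h^5 + 2500h^4 + 2000h^3 + 800h^2 + 168h + 16).

5(1250h^5 + 2500h^4 + 2000h^3 + 800h^2 + 168h + 16)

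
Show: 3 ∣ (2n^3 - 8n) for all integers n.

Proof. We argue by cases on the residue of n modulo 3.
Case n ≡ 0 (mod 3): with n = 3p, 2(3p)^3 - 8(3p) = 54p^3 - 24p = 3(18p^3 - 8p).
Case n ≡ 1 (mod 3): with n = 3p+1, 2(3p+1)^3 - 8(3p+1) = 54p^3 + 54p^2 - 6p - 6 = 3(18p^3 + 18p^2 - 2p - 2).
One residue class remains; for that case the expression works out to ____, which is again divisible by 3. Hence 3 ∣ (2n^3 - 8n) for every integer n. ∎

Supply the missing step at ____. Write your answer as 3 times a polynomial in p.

3(18p^3 + 36p^2 + 16p)

The residues treated are {0, 1}, so the missing case is n ≡ 2 (mod 3); write n = 3p+2.
Then 2(3p+2)^3 - 8(3p+2) = 54p^3 + 108p^2 + 48p = 3(18p^3 + 36p^2 + 16p).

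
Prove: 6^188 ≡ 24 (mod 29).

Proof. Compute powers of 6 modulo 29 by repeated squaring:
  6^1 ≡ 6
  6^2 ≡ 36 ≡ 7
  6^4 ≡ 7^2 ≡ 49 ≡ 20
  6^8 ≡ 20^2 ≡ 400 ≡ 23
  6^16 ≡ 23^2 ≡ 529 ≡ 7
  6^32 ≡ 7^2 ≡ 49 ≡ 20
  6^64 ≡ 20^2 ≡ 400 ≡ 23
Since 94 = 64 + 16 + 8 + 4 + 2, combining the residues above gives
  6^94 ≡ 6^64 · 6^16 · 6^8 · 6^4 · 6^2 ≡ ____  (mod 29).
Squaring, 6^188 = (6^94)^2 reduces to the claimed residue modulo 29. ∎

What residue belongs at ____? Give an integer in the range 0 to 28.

6^64 · 6^16 · 6^8 · 6^4 · 6^2 ≡ 23 · 7 · 23 · 20 · 7 = 518420.
518420 mod 29 = 16, so 6^94 ≡ 16 (mod 29).

16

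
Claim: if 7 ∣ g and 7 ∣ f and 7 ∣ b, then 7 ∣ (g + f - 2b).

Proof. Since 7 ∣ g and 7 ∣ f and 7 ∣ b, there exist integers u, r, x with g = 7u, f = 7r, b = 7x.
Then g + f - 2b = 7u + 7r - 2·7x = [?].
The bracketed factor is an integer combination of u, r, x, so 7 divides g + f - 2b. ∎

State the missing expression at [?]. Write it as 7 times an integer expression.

Pull the common 7 out of every term: 7u + 7r - 2·7x = 7(r + u - 2x).
r + u - 2x is an integer, which exhibits the divisibility.

7(r + u - 2x)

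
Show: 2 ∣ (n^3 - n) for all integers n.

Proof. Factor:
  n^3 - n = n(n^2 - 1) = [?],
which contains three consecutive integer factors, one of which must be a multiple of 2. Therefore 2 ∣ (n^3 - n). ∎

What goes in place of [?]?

(n - 1)n(n + 1)

n(n^2 - 1) = n(n - 1)(n + 1) = (n - 1)n(n + 1).
These three factors are consecutive integers, so their product is divisible by 2.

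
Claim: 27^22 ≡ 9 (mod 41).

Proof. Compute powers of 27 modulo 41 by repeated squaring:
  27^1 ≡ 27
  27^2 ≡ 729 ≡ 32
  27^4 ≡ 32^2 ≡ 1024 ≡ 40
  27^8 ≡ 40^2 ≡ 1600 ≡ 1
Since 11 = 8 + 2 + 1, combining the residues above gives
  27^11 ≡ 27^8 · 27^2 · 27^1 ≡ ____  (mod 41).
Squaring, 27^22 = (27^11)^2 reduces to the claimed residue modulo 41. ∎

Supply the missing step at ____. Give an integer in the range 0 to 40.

3

27^8 · 27^2 · 27^1 ≡ 1 · 32 · 27 = 864.
864 mod 41 = 3, so 27^11 ≡ 3 (mod 41).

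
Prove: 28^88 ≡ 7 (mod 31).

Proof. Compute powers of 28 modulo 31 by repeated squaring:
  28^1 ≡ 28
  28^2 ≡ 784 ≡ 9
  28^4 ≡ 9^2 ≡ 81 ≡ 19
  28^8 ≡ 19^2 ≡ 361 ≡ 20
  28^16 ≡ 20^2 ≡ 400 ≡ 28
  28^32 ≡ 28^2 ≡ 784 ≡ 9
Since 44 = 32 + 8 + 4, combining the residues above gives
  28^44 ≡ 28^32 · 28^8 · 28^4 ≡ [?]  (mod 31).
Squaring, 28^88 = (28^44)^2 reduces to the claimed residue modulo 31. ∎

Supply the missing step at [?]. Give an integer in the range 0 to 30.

28^32 · 28^8 · 28^4 ≡ 9 · 20 · 19 = 3420.
3420 mod 31 = 10, so 28^44 ≡ 10 (mod 31).

10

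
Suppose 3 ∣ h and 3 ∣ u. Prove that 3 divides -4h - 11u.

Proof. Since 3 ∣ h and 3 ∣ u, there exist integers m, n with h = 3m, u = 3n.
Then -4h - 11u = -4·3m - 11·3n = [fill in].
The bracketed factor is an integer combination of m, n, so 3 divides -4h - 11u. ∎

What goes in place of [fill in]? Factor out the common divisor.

Pull the common 3 out of every term: -4·3m - 11·3n = 3(-4m - 11n).
-4m - 11n is an integer, which exhibits the divisibility.

3(-4m - 11n)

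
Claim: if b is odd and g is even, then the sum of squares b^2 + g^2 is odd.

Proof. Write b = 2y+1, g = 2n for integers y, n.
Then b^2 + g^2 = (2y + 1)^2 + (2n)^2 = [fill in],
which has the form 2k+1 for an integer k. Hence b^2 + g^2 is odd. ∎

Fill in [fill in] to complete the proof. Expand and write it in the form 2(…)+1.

2(2n^2 + 2y^2 + 2y) + 1

Expanding: (2y + 1)^2 + (2n)^2 = 4n^2 + 4y^2 + 4y + 1.
Every term except the constant is even, so this is 2(2n^2 + 2y^2 + 2y) + 1,
and 2n^2 + 2y^2 + 2y ∈ ℤ gives the required form.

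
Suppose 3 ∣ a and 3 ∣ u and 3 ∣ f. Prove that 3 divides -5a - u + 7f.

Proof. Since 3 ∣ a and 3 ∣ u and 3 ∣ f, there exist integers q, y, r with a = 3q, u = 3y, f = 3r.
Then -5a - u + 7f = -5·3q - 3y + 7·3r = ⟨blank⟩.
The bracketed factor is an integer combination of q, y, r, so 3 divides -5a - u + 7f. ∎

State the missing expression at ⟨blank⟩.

Each term has a factor of 3: -5·3q - 3y + 7·3r = 3·(-5q + 7r - y).
Since -5q + 7r - y is an integer, 3 ∣ (-5a - u + 7f).

3(-5q + 7r - y)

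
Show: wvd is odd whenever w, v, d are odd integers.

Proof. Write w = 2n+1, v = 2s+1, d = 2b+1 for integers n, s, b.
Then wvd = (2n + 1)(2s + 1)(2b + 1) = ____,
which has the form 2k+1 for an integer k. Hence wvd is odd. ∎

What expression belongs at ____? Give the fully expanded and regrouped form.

2(4bns + 2bn + 2bs + b + 2ns + n + s) + 1

(2n + 1)(2s + 1)(2b + 1) = 8bns + 4bn + 4bs + 2b + 4ns + 2n + 2s + 1
= 2(4bns + 2bn + 2bs + b + 2ns + n + s) + 1.
Since 4bns + 2bn + 2bs + b + 2ns + n + s is an integer, the product is of the form 2k+1 for an integer k.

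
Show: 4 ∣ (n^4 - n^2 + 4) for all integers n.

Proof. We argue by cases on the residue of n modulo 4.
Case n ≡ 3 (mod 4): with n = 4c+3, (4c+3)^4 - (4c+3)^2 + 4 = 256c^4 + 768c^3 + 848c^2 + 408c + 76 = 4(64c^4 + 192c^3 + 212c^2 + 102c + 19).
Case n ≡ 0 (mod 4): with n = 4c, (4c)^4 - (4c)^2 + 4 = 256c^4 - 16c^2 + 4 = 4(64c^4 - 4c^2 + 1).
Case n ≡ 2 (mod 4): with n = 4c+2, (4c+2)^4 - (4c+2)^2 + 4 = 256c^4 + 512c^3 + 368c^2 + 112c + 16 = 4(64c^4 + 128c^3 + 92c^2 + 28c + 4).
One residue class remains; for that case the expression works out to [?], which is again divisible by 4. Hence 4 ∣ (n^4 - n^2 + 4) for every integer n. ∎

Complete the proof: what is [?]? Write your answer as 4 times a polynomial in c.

The residues treated are {3, 0, 2}, so the missing case is n ≡ 1 (mod 4); write n = 4c+1.
Then (4c+1)^4 - (4c+1)^2 + 4 = 256c^4 + 256c^3 + 80c^2 + 8c + 4 = 4(64c^4 + 64c^3 + 20c^2 + 2c + 1).

4(64c^4 + 64c^3 + 20c^2 + 2c + 1)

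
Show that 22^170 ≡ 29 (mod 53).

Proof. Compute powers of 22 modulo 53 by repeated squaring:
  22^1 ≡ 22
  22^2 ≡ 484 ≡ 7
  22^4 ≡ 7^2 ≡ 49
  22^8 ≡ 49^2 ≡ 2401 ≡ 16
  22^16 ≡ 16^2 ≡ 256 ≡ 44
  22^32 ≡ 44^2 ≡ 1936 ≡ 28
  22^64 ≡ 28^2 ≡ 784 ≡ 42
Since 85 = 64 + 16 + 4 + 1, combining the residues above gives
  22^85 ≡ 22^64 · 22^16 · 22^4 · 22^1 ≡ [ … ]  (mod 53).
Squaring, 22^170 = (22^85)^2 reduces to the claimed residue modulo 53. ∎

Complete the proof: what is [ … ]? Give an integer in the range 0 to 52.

Multiply the listed residues: 42 · 44 · 49 · 22 = 1848 → 90552 → 1992144.
Reducing modulo 53: 1992144 = 37587·53 + 33, so 22^85 ≡ 33.

33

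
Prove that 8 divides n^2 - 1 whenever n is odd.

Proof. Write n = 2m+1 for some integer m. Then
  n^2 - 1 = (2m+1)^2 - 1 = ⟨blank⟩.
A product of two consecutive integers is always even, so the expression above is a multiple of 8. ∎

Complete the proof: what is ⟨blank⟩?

(2m+1)^2 - 1 = 4m^2 + 4m + 1 - 1 = 4m^2 + 4m = 4m(m+1).
Since m and m+1 are consecutive, m(m+1) is even, and 4·(even) is a multiple of 8.

4m(m + 1)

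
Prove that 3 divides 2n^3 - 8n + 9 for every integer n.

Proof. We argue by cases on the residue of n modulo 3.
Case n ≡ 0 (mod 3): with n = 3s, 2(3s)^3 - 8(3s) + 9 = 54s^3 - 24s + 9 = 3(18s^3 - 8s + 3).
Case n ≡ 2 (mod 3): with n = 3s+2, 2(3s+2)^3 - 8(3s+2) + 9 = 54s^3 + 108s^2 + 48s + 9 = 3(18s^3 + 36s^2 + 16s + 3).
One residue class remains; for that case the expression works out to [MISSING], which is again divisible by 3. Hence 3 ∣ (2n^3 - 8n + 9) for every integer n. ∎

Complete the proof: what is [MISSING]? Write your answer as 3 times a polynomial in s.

3(18s^3 + 18s^2 - 2s + 1)

Only n ≡ 1 (mod 3) is unaccounted for. Put n = 3s+1:
2(3s+1)^3 - 8(3s+1) + 9 expands to 54s^3 + 54s^2 - 6s + 3,
and factoring out 3 leaves 3(18s^3 + 18s^2 - 2s + 1).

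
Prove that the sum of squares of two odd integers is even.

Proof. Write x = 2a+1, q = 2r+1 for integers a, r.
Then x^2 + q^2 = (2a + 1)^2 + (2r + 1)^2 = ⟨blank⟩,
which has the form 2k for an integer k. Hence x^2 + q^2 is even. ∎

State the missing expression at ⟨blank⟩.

(2a + 1)^2 + (2r + 1)^2 = 4a^2 + 4a + 4r^2 + 4r + 2
= 2(2a^2 + 2a + 2r^2 + 2r + 1).
Since 2a^2 + 2a + 2r^2 + 2r + 1 is an integer, the sum of squares is of the form 2k for an integer k.

2(2a^2 + 2a + 2r^2 + 2r + 1)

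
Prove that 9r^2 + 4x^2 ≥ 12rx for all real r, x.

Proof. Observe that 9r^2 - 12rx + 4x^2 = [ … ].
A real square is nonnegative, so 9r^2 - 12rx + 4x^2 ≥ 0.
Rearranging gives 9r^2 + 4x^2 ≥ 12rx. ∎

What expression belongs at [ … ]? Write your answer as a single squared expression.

The leading and trailing coefficients are 3^2 and 2^2, and 12 = 2·3·2, so the trinomial is (3r - 2x)^2.
Hence 9r^2 - 12rx + 4x^2 ≥ 0.

(3r - 2x)^2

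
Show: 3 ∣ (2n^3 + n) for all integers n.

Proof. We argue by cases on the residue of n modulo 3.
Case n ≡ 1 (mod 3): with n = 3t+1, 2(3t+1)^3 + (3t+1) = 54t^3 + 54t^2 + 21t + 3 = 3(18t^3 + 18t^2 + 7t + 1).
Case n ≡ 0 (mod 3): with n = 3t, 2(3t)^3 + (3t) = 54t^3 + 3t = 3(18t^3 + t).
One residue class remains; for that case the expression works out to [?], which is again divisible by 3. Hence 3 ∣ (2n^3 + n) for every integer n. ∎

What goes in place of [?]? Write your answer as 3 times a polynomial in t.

Only n ≡ 2 (mod 3) is unaccounted for. Put n = 3t+2:
2(3t+2)^3 + (3t+2) expands to 54t^3 + 108t^2 + 75t + 18,
and factoring out 3 leaves 3(18t^3 + 36t^2 + 25t + 6).

3(18t^3 + 36t^2 + 25t + 6)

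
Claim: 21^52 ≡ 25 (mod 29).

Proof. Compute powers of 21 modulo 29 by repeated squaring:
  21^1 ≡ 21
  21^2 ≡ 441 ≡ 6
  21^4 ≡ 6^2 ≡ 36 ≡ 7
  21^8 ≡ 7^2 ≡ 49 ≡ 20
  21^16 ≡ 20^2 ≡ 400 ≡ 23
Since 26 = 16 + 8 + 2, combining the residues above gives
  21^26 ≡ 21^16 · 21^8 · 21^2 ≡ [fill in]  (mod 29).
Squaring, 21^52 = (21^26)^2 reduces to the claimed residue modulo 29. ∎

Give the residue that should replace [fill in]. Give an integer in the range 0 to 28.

21^16 · 21^8 · 21^2 ≡ 23 · 20 · 6 = 2760.
2760 mod 29 = 5, so 21^26 ≡ 5 (mod 29).

5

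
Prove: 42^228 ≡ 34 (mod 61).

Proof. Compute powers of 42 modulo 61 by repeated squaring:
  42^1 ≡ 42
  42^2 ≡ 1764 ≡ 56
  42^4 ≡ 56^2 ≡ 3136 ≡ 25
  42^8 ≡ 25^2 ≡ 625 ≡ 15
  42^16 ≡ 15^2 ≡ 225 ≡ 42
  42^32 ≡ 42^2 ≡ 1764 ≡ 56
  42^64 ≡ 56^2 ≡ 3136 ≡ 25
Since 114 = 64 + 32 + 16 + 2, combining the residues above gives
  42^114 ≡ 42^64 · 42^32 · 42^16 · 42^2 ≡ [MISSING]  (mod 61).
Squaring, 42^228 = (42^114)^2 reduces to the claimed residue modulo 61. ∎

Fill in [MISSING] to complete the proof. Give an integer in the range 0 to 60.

Multiply the listed residues: 25 · 56 · 42 · 56 = 1400 → 58800 → 3292800.
Reducing modulo 61: 3292800 = 53980·61 + 20, so 42^114 ≡ 20.

20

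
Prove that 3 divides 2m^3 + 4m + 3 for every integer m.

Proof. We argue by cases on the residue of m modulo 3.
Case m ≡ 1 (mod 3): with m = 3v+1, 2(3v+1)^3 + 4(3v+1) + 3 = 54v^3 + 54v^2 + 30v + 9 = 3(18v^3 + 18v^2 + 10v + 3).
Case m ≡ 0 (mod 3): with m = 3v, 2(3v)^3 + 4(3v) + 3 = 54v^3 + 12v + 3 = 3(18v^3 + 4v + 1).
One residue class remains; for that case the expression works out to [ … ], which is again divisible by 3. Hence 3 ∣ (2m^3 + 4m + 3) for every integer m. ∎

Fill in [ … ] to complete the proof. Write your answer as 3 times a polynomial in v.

3(18v^3 + 36v^2 + 28v + 9)

The residues treated are {1, 0}, so the missing case is m ≡ 2 (mod 3); write m = 3v+2.
Then 2(3v+2)^3 + 4(3v+2) + 3 = 54v^3 + 108v^2 + 84v + 27 = 3(18v^3 + 36v^2 + 28v + 9).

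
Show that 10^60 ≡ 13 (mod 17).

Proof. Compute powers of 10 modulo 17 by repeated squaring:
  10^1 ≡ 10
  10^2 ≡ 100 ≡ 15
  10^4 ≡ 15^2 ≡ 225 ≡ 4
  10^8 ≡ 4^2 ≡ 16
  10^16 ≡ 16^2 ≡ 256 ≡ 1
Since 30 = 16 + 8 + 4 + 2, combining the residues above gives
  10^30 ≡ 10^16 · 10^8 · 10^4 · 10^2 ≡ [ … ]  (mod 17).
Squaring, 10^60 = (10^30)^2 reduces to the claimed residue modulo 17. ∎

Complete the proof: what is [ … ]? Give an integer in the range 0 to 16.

8

10^16 · 10^8 · 10^4 · 10^2 ≡ 1 · 16 · 4 · 15 = 960.
960 mod 17 = 8, so 10^30 ≡ 8 (mod 17).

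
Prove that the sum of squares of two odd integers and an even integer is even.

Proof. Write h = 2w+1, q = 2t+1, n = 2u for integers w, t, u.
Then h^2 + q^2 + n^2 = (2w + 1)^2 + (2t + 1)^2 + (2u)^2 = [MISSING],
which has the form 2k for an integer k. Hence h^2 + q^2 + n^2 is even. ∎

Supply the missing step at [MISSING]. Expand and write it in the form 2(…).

(2w + 1)^2 + (2t + 1)^2 + (2u)^2 = 4t^2 + 4t + 4u^2 + 4w^2 + 4w + 2
= 2(2t^2 + 2t + 2u^2 + 2w^2 + 2w + 1).
Since 2t^2 + 2t + 2u^2 + 2w^2 + 2w + 1 is an integer, the sum of squares is of the form 2k for an integer k.

2(2t^2 + 2t + 2u^2 + 2w^2 + 2w + 1)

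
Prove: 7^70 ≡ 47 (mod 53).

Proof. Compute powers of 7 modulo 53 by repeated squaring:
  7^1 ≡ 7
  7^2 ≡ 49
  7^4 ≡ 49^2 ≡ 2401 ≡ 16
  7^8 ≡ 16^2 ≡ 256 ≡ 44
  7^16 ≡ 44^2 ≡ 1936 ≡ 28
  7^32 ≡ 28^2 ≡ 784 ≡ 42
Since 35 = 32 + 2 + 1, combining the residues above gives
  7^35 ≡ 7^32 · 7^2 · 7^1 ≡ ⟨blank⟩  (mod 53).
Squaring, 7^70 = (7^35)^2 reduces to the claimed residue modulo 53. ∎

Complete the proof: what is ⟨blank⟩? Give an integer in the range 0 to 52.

43

7^32 · 7^2 · 7^1 ≡ 42 · 49 · 7 = 14406.
14406 mod 53 = 43, so 7^35 ≡ 43 (mod 53).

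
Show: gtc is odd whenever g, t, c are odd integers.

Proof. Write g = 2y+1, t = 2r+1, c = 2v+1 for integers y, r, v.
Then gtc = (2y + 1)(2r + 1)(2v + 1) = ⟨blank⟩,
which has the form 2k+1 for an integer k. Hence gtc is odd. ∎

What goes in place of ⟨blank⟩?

Expanding: (2y + 1)(2r + 1)(2v + 1) = 8rvy + 4rv + 4ry + 2r + 4vy + 2v + 2y + 1.
Every term except the constant is even, so this is 2(4rvy + 2rv + 2ry + r + 2vy + v + y) + 1,
and 4rvy + 2rv + 2ry + r + 2vy + v + y ∈ ℤ gives the required form.

2(4rvy + 2rv + 2ry + r + 2vy + v + y) + 1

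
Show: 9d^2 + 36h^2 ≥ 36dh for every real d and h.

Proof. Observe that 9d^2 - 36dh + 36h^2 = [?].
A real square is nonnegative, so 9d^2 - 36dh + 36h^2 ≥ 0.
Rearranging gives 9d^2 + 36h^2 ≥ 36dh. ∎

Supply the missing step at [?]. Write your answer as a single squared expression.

9d^2 - 36dh + 36h^2 is a perfect-square trinomial: the outer terms are (3d)^2 and (6h)^2, and the cross term is -2·3d·6h.
So 9d^2 - 36dh + 36h^2 = (3d - 6h)^2 ≥ 0.

(3d - 6h)^2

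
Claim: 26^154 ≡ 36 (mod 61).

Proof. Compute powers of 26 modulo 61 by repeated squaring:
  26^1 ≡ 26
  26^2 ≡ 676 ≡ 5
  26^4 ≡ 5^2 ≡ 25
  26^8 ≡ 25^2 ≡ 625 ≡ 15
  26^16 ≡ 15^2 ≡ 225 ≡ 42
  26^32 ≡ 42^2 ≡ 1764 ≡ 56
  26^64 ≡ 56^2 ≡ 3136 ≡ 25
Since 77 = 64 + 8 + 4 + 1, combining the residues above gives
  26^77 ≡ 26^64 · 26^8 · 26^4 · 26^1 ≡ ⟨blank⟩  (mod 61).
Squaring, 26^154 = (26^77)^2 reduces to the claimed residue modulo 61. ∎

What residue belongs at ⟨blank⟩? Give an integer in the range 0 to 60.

55

Multiply the listed residues: 25 · 15 · 25 · 26 = 375 → 9375 → 243750.
Reducing modulo 61: 243750 = 3995·61 + 55, so 26^77 ≡ 55.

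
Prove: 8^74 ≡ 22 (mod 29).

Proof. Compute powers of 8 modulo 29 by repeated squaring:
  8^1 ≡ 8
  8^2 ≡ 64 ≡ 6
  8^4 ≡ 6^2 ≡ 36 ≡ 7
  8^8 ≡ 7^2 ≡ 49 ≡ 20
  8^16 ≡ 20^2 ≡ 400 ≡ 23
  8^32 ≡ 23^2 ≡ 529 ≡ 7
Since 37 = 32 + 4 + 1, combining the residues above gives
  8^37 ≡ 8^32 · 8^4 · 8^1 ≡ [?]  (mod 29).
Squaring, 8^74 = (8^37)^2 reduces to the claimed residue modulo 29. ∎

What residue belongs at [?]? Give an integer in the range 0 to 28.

15

8^32 · 8^4 · 8^1 ≡ 7 · 7 · 8 = 392.
392 mod 29 = 15, so 8^37 ≡ 15 (mod 29).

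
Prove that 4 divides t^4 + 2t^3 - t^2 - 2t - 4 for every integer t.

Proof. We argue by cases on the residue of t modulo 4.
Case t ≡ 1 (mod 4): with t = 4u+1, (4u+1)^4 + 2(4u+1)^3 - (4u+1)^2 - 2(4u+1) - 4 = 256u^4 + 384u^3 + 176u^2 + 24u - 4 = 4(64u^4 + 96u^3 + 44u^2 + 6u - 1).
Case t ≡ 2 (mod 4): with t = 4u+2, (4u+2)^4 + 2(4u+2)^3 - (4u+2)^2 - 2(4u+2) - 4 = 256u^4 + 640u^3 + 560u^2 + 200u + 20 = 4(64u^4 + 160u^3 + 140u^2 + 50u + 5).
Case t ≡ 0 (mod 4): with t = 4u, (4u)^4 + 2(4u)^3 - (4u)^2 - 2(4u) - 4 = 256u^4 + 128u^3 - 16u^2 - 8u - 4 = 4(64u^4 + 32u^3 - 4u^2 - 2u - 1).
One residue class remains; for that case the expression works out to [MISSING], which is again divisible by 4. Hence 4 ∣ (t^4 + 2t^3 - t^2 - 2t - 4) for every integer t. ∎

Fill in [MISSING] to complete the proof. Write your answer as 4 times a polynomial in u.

Only t ≡ 3 (mod 4) is unaccounted for. Put t = 4u+3:
(4u+3)^4 + 2(4u+3)^3 - (4u+3)^2 - 2(4u+3) - 4 expands to 256u^4 + 896u^3 + 1136u^2 + 616u + 116,
and factoring out 4 leaves 4(64u^4 + 224u^3 + 284u^2 + 154u + 29).

4(64u^4 + 224u^3 + 284u^2 + 154u + 29)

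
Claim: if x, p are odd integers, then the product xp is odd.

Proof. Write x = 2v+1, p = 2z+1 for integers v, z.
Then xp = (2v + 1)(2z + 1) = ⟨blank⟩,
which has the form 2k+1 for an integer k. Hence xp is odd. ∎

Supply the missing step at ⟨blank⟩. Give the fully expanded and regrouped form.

2(2vz + v + z) + 1

Expanding: (2v + 1)(2z + 1) = 4vz + 2v + 2z + 1.
Every term except the constant is even, so this is 2(2vz + v + z) + 1,
and 2vz + v + z ∈ ℤ gives the required form.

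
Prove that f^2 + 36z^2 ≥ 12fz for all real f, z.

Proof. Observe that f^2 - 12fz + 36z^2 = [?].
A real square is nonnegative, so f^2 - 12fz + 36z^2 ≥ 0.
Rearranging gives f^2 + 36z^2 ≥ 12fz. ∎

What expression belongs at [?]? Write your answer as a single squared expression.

(f - 6z)^2

The leading and trailing coefficients are 1^2 and 6^2, and 12 = 2·1·6, so the trinomial is (f - 6z)^2.
Hence f^2 - 12fz + 36z^2 ≥ 0.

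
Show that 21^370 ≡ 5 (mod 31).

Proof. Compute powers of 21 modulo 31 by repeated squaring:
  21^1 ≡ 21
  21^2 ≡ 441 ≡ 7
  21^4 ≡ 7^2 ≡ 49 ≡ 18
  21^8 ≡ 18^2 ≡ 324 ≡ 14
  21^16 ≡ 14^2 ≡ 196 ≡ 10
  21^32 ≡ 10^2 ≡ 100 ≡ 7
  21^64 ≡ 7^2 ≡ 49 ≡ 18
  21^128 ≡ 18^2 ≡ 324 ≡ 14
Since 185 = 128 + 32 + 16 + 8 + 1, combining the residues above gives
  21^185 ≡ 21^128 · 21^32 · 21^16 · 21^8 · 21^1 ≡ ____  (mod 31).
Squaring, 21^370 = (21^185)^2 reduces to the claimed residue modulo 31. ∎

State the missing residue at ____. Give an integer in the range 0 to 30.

21^128 · 21^32 · 21^16 · 21^8 · 21^1 ≡ 14 · 7 · 10 · 14 · 21 = 288120.
288120 mod 31 = 6, so 21^185 ≡ 6 (mod 31).

6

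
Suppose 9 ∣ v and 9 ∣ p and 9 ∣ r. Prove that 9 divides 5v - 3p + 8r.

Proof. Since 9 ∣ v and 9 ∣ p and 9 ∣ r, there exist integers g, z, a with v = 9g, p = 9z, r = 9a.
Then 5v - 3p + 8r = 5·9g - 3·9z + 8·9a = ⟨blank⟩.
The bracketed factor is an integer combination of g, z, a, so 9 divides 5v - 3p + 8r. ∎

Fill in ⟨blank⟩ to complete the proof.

9(8a + 5g - 3z)

Each term has a factor of 9: 5·9g - 3·9z + 8·9a = 9·(8a + 5g - 3z).
Since 8a + 5g - 3z is an integer, 9 ∣ (5v - 3p + 8r).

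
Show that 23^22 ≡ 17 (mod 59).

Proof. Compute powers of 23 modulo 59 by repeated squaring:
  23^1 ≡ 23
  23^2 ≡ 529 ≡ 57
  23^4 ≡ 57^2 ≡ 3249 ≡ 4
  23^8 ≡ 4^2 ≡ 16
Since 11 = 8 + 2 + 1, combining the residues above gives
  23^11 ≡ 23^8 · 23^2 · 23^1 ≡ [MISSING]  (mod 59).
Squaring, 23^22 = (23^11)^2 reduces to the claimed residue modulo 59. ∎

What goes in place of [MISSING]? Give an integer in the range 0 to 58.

31

Multiply the listed residues: 16 · 57 · 23 = 912 → 20976.
Reducing modulo 59: 20976 = 355·59 + 31, so 23^11 ≡ 31.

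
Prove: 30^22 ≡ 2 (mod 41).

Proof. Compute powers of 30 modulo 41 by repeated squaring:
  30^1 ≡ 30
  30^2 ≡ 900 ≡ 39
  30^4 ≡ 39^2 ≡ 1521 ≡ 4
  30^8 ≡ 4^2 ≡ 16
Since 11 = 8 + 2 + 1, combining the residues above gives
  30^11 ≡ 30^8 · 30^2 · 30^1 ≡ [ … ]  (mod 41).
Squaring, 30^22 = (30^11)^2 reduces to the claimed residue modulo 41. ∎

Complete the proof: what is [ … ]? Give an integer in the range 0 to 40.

30^8 · 30^2 · 30^1 ≡ 16 · 39 · 30 = 18720.
18720 mod 41 = 24, so 30^11 ≡ 24 (mod 41).

24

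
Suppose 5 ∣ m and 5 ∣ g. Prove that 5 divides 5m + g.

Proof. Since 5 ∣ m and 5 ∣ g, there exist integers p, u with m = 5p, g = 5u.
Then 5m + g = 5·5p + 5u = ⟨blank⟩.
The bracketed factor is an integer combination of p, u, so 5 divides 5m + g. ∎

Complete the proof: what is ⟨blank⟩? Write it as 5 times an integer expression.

5(5p + u)

Pull the common 5 out of every term: 5·5p + 5u = 5(5p + u).
5p + u is an integer, which exhibits the divisibility.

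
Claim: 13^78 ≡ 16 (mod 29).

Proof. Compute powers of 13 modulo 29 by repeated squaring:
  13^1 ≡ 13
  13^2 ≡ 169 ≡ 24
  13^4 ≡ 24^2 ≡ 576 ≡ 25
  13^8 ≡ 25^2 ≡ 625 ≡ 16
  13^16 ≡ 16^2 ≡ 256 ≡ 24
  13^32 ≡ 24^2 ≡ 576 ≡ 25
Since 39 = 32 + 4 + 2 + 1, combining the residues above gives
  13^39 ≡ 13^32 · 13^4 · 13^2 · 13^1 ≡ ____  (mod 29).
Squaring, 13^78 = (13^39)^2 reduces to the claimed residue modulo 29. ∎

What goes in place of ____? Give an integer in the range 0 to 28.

4

13^32 · 13^4 · 13^2 · 13^1 ≡ 25 · 25 · 24 · 13 = 195000.
195000 mod 29 = 4, so 13^39 ≡ 4 (mod 29).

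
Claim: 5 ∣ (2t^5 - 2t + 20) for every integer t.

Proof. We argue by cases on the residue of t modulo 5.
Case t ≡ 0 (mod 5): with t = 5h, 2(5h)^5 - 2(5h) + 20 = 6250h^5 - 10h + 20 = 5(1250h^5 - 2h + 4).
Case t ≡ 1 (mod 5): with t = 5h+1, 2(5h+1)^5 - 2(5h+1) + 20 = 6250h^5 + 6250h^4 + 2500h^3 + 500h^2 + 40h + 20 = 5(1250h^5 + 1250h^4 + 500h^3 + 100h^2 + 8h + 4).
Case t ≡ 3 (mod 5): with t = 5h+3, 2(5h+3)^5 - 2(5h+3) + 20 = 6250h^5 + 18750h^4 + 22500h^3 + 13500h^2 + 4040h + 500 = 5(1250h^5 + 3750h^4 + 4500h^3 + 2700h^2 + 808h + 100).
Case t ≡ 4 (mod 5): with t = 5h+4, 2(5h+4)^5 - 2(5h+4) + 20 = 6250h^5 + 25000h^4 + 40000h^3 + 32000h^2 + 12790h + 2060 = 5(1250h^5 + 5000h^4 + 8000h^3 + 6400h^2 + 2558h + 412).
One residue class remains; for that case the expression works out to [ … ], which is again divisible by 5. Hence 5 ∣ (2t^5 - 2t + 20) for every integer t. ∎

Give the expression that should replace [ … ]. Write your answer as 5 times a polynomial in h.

5(1250h^5 + 2500h^4 + 2000h^3 + 800h^2 + 158h + 16)

The residues treated are {0, 1, 3, 4}, so the missing case is t ≡ 2 (mod 5); write t = 5h+2.
Then 2(5h+2)^5 - 2(5h+2) + 20 = 6250h^5 + 12500h^4 + 10000h^3 + 4000h^2 + 790h + 80 = 5(1250h^5 + 2500h^4 + 2000h^3 + 800h^2 + 158h + 16).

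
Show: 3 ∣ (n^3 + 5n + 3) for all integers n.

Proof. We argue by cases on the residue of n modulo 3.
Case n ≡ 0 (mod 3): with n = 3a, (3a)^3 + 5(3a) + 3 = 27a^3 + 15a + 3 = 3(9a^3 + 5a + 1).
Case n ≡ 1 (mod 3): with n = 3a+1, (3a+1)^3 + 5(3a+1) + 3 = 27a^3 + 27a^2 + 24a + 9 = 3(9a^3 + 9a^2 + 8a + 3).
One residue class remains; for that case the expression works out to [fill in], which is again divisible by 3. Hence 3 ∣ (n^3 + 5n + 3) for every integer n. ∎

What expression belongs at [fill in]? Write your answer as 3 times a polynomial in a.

3(9a^3 + 18a^2 + 17a + 7)

The residues treated are {0, 1}, so the missing case is n ≡ 2 (mod 3); write n = 3a+2.
Then (3a+2)^3 + 5(3a+2) + 3 = 27a^3 + 54a^2 + 51a + 21 = 3(9a^3 + 18a^2 + 17a + 7).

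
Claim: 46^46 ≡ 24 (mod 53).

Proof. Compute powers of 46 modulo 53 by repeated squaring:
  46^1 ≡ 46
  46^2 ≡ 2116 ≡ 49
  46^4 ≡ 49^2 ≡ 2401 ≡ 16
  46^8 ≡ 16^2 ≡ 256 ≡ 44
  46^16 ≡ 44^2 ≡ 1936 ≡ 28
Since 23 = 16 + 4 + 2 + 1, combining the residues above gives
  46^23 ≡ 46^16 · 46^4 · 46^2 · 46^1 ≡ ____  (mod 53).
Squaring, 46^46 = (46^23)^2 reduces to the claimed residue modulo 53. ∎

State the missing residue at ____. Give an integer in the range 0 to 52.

36

46^16 · 46^4 · 46^2 · 46^1 ≡ 28 · 16 · 49 · 46 = 1009792.
1009792 mod 53 = 36, so 46^23 ≡ 36 (mod 53).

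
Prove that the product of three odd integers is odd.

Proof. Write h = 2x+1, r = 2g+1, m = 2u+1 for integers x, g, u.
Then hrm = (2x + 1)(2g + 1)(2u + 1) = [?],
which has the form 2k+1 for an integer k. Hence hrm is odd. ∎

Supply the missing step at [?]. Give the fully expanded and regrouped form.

Expanding: (2x + 1)(2g + 1)(2u + 1) = 8gux + 4gu + 4gx + 2g + 4ux + 2u + 2x + 1.
Every term except the constant is even, so this is 2(4gux + 2gu + 2gx + g + 2ux + u + x) + 1,
and 4gux + 2gu + 2gx + g + 2ux + u + x ∈ ℤ gives the required form.

2(4gux + 2gu + 2gx + g + 2ux + u + x) + 1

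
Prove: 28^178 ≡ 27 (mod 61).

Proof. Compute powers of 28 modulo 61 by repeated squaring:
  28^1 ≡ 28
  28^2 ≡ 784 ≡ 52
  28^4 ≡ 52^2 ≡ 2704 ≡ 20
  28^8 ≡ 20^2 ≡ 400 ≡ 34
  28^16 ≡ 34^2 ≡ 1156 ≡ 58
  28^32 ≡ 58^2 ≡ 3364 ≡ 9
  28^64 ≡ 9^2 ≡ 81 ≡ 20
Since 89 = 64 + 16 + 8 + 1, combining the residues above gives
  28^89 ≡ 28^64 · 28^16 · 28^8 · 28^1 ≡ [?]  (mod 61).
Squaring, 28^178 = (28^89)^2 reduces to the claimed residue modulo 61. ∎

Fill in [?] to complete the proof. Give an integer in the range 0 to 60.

28^64 · 28^16 · 28^8 · 28^1 ≡ 20 · 58 · 34 · 28 = 1104320.
1104320 mod 61 = 37, so 28^89 ≡ 37 (mod 61).

37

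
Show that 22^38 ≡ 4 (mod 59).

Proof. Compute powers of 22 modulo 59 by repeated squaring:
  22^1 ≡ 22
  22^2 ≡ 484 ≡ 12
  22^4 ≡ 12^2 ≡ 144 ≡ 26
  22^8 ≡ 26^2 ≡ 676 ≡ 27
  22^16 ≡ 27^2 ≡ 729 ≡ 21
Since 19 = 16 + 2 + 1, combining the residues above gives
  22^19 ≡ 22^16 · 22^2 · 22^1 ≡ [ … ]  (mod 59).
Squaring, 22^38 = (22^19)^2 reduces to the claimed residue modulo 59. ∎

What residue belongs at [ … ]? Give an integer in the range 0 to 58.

57

22^16 · 22^2 · 22^1 ≡ 21 · 12 · 22 = 5544.
5544 mod 59 = 57, so 22^19 ≡ 57 (mod 59).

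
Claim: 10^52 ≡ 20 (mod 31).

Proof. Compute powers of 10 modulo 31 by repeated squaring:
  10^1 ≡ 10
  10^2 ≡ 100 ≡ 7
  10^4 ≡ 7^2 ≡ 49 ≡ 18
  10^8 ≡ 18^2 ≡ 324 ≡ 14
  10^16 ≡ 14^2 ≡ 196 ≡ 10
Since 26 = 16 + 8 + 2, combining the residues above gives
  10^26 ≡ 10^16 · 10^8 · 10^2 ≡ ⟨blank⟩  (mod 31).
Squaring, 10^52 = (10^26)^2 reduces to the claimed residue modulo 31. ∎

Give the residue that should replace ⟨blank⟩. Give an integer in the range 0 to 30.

10^16 · 10^8 · 10^2 ≡ 10 · 14 · 7 = 980.
980 mod 31 = 19, so 10^26 ≡ 19 (mod 31).

19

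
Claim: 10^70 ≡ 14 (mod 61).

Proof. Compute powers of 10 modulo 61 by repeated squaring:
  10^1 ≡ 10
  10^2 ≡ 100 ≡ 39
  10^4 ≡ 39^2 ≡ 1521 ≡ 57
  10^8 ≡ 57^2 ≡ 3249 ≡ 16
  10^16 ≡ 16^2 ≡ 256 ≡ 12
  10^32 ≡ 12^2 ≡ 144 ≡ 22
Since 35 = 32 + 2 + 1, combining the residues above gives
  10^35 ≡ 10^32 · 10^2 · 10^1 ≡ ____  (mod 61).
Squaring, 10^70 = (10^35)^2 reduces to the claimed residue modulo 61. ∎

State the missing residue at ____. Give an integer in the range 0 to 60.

Multiply the listed residues: 22 · 39 · 10 = 858 → 8580.
Reducing modulo 61: 8580 = 140·61 + 40, so 10^35 ≡ 40.

40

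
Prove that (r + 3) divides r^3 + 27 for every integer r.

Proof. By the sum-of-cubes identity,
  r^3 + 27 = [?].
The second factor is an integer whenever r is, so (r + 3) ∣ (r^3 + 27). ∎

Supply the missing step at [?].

(r + 3)(r^2 - 3r + 9)

a^3 + b^3 = (a + b)(a^2 - ab + b^2). With a = r, b = 3:
r^3 + 27 = (r + 3)(r^2 - 3r + 9).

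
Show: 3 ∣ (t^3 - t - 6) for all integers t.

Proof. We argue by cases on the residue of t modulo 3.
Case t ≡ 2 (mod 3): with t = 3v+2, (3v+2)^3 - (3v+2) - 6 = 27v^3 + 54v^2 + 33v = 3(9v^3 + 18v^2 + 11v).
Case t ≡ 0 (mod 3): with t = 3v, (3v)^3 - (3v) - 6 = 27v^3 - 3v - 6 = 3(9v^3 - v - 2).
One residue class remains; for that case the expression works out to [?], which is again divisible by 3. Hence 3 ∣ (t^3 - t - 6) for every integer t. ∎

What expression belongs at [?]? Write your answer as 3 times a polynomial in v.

3(9v^3 + 9v^2 + 2v - 2)

Only t ≡ 1 (mod 3) is unaccounted for. Put t = 3v+1:
(3v+1)^3 - (3v+1) - 6 expands to 27v^3 + 27v^2 + 6v - 6,
and factoring out 3 leaves 3(9v^3 + 9v^2 + 2v - 2).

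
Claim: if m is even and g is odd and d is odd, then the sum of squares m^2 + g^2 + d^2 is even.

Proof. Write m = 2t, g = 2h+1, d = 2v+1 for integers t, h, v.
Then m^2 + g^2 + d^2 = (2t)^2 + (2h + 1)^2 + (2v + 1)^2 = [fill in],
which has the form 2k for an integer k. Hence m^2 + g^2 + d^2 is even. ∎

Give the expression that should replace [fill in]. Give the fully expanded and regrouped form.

2(2h^2 + 2h + 2t^2 + 2v^2 + 2v + 1)

(2t)^2 + (2h + 1)^2 + (2v + 1)^2 = 4h^2 + 4h + 4t^2 + 4v^2 + 4v + 2
= 2(2h^2 + 2h + 2t^2 + 2v^2 + 2v + 1).
Since 2h^2 + 2h + 2t^2 + 2v^2 + 2v + 1 is an integer, the sum of squares is of the form 2k for an integer k.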